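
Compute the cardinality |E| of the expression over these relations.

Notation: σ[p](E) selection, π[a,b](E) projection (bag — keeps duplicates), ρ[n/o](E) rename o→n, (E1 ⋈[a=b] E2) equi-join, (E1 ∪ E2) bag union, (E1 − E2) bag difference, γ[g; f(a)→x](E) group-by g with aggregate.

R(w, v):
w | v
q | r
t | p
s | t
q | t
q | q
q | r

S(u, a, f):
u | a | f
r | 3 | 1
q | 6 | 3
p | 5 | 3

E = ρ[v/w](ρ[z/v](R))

Subexpression sizes:
  R → 6
  ρ[z/v](R) → 6
  ρ[v/w](ρ[z/v](R)) → 6

|E| = 6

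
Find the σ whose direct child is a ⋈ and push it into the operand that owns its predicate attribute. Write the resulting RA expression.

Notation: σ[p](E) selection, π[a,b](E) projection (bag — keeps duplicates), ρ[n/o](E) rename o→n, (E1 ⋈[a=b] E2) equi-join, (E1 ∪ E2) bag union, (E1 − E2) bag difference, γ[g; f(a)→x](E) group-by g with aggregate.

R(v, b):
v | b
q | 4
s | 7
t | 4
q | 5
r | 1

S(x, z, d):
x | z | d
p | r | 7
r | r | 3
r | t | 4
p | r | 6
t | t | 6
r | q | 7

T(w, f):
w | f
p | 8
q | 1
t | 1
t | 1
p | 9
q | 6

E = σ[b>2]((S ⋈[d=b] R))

σ filters on b, owned by the right side.
E' = (S ⋈[d=b] σ[b>2](R))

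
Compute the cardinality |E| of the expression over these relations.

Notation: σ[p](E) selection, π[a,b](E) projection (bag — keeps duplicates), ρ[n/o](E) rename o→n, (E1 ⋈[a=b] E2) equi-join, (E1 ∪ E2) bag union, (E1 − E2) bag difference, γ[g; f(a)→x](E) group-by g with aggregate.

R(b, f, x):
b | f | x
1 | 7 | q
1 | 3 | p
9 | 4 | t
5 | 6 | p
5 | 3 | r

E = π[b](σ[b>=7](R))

Row counts bottom-up:
  R → 5
  σ[b>=7](R) → 1
  π[b](σ[b>=7](R)) → 1

|E| = 1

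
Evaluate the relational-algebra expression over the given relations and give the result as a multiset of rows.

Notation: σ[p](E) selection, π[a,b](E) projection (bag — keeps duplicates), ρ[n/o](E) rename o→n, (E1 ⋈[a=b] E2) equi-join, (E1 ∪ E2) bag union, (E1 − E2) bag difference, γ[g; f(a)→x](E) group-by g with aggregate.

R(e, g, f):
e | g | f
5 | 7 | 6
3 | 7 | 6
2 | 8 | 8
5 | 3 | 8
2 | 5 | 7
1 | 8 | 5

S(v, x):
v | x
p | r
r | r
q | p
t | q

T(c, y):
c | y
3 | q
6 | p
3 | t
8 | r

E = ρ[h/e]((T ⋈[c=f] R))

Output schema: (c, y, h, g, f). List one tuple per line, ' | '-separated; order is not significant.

Row counts bottom-up:
  T → 4
  R → 6
  (T ⋈[c=f] R) → 4
  ρ[h/e]((T ⋈[c=f] R)) → 4

== RESULT ==
c | y | h | g | f
6 | p | 3 | 7 | 6
6 | p | 5 | 7 | 6
8 | r | 2 | 8 | 8
8 | r | 5 | 3 | 8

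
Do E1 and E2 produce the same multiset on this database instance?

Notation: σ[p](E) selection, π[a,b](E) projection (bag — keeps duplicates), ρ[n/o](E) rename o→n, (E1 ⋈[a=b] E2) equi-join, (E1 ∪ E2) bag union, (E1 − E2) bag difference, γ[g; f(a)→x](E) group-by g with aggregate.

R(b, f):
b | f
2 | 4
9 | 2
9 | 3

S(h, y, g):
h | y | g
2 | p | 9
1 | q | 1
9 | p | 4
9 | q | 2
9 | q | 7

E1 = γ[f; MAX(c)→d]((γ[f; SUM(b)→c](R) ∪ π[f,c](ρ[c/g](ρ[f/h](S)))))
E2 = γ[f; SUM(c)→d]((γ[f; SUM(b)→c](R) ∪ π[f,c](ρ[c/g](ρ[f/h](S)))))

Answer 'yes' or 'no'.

E1 row counts bottom-up:
  R → 3
  γ[f; SUM(b)→c](R) → 3
  S → 5
  ρ[f/h](S) → 5
  ρ[c/g](ρ[f/h](S)) → 5
  π[f,c](ρ[c/g](ρ[f/h](S))) → 5
  (γ[f; SUM(b)→c](R) ∪ π[f,c](ρ[c/g](ρ[f/h](S)))) → 8
  γ[f; MAX(c)→d]((γ[f; SUM(b)→c](R) ∪ π[f,c](ρ[c/g](ρ[f/h](S))))) → 5
E2 row counts bottom-up:
  R → 3
  γ[f; SUM(b)→c](R) → 3
  S → 5
  ρ[f/h](S) → 5
  ρ[c/g](ρ[f/h](S)) → 5
  π[f,c](ρ[c/g](ρ[f/h](S))) → 5
  (γ[f; SUM(b)→c](R) ∪ π[f,c](ρ[c/g](ρ[f/h](S)))) → 8
  γ[f; SUM(c)→d]((γ[f; SUM(b)→c](R) ∪ π[f,c](ρ[c/g](ρ[f/h](S))))) → 5

E1 result:
f | d
1 | 1
2 | 9
3 | 9
4 | 2
9 | 7
E2 result:
f | d
1 | 1
2 | 18
3 | 9
4 | 2
9 | 13
Witness: (9, 13) appears 0× in E1 but 1× in E2.

no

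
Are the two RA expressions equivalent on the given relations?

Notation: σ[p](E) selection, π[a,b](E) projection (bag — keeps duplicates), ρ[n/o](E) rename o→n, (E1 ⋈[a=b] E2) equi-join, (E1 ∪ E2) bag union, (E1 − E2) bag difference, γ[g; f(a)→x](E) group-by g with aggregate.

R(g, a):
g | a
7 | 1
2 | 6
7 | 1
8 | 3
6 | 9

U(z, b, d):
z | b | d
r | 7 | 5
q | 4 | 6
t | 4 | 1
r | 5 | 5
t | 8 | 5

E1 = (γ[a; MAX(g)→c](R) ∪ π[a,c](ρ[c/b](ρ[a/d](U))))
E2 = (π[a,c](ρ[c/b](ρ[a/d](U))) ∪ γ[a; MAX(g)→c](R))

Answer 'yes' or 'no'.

E1 subexpression sizes:
  R → 5
  γ[a; MAX(g)→c](R) → 4
  U → 5
  ρ[a/d](U) → 5
  ρ[c/b](ρ[a/d](U)) → 5
  π[a,c](ρ[c/b](ρ[a/d](U))) → 5
  (γ[a; MAX(g)→c](R) ∪ π[a,c](ρ[c/b](ρ[a/d](U)))) → 9
E2 subexpression sizes:
  U → 5
  ρ[a/d](U) → 5
  ρ[c/b](ρ[a/d](U)) → 5
  π[a,c](ρ[c/b](ρ[a/d](U))) → 5
  R → 5
  γ[a; MAX(g)→c](R) → 4
  (π[a,c](ρ[c/b](ρ[a/d](U))) ∪ γ[a; MAX(g)→c](R)) → 9

E1 and E2 produce the same multiset:
a | c
1 | 4
1 | 7
3 | 8
5 | 5
5 | 7
5 | 8
6 | 2
6 | 4
9 | 6

yes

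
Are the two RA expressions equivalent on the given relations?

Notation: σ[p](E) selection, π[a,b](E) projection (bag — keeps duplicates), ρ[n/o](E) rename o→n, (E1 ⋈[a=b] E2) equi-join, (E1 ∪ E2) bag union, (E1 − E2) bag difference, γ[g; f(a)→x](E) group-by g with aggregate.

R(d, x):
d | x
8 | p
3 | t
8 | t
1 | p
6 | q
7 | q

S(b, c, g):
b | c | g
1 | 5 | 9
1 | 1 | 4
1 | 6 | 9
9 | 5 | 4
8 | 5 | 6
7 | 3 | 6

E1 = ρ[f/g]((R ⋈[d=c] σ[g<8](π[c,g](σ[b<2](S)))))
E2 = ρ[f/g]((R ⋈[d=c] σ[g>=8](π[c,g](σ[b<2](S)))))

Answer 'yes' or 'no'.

E1 per-node cardinality:
  R → 6
  S → 6
  σ[b<2](S) → 3
  π[c,g](σ[b<2](S)) → 3
  σ[g<8](π[c,g](σ[b<2](S))) → 1
  (R ⋈[d=c] σ[g<8](π[c,g](σ[b<2](S)))) → 1
  ρ[f/g]((R ⋈[d=c] σ[g<8](π[c,g](σ[b<2](S))))) → 1
E2 per-node cardinality:
  R → 6
  S → 6
  σ[b<2](S) → 3
  π[c,g](σ[b<2](S)) → 3
  σ[g>=8](π[c,g](σ[b<2](S))) → 2
  (R ⋈[d=c] σ[g>=8](π[c,g](σ[b<2](S)))) → 1
  ρ[f/g]((R ⋈[d=c] σ[g>=8](π[c,g](σ[b<2](S))))) → 1

E1 result:
d | x | c | f
1 | p | 1 | 4
E2 result:
d | x | c | f
6 | q | 6 | 9
Witness: (1, 'p', 1, 4) appears 1× in E1 but 0× in E2.

no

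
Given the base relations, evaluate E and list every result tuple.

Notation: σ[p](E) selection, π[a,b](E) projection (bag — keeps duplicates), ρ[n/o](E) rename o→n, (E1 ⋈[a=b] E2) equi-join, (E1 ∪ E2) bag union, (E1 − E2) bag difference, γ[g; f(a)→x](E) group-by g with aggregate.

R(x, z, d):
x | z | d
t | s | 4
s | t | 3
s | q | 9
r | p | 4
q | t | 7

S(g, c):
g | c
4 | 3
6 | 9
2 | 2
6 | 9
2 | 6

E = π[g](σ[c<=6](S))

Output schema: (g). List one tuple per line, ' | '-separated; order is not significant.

Per-node cardinality:
  S → 5
  σ[c<=6](S) → 3
  π[g](σ[c<=6](S)) → 3

== RESULT ==
g
2
2
4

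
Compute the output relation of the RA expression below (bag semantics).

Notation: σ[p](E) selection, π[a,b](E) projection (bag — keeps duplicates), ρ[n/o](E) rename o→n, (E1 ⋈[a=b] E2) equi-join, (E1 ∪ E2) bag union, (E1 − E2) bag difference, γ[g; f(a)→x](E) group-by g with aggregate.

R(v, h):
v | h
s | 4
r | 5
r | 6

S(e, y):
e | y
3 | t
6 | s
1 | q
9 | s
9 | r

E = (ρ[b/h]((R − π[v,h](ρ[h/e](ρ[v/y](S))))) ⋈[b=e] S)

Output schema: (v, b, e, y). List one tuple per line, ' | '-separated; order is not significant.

Stepwise |·|:
  R → 3
  S → 5
  ρ[v/y](S) → 5
  ρ[h/e](ρ[v/y](S)) → 5
  π[v,h](ρ[h/e](ρ[v/y](S))) → 5
  (R − π[v,h](ρ[h/e](ρ[v/y](S)))) → 3
  ρ[b/h]((R − π[v,h](ρ[h/e](ρ[v/y](S))))) → 3
  S → 5
  (ρ[b/h]((R − π[v,h](ρ[h/e](ρ[v/y](S))))) ⋈[b=e] S) → 1

== RESULT ==
v | b | e | y
r | 6 | 6 | s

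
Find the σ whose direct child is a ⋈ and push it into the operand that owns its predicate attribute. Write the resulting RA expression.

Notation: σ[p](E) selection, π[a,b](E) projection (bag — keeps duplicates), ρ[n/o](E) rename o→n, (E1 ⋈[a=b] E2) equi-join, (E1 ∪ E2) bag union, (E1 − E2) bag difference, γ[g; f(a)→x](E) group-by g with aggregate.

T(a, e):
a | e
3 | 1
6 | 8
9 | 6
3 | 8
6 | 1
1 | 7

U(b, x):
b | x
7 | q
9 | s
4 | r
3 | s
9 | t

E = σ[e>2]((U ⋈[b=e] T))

σ filters on e, owned by the right side.
E' = (U ⋈[b=e] σ[e>2](T))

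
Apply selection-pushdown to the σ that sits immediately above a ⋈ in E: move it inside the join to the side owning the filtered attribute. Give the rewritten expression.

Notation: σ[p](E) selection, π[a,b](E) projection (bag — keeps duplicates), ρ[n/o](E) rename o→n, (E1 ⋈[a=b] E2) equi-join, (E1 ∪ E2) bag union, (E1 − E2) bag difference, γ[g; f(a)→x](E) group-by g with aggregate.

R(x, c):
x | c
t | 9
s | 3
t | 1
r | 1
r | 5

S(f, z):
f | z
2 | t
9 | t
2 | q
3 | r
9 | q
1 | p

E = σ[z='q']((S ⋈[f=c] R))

σ filters on z, owned by the left side.
E' = (σ[z='q'](S) ⋈[f=c] R)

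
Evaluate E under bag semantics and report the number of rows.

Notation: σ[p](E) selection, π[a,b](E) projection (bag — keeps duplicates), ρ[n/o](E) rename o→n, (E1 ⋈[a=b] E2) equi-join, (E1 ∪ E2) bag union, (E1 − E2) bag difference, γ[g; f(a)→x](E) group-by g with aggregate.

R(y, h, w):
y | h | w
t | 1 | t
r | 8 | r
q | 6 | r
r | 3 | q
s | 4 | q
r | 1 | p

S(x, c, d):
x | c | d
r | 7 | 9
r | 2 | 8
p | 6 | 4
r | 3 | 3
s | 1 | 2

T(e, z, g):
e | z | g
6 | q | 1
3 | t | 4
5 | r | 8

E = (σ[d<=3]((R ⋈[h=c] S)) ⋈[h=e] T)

Subexpression sizes:
  R → 6
  S → 5
  (R ⋈[h=c] S) → 4
  σ[d<=3]((R ⋈[h=c] S)) → 3
  T → 3
  (σ[d<=3]((R ⋈[h=c] S)) ⋈[h=e] T) → 1

|E| = 1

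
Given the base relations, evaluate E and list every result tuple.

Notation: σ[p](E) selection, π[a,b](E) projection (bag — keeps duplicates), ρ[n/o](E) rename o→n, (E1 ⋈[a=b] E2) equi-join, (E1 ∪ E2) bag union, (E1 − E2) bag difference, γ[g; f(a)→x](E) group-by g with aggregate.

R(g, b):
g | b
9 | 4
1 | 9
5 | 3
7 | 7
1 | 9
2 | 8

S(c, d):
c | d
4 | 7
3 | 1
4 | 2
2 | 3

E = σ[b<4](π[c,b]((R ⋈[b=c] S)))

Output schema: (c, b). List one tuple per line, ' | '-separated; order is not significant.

Subexpression sizes:
  R → 6
  S → 4
  (R ⋈[b=c] S) → 3
  π[c,b]((R ⋈[b=c] S)) → 3
  σ[b<4](π[c,b]((R ⋈[b=c] S))) → 1

== RESULT ==
c | b
3 | 3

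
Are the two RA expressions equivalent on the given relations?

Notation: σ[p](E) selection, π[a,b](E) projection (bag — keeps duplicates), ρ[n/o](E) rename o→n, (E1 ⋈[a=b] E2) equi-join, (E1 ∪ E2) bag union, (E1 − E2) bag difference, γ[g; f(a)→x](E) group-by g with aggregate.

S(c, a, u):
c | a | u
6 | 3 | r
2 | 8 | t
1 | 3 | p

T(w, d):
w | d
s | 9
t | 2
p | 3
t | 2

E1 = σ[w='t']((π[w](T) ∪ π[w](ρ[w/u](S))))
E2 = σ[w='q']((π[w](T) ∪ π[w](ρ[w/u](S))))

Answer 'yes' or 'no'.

E1 stepwise |·|:
  T → 4
  π[w](T) → 4
  S → 3
  ρ[w/u](S) → 3
  π[w](ρ[w/u](S)) → 3
  (π[w](T) ∪ π[w](ρ[w/u](S))) → 7
  σ[w='t']((π[w](T) ∪ π[w](ρ[w/u](S)))) → 3
E2 stepwise |·|:
  T → 4
  π[w](T) → 4
  S → 3
  ρ[w/u](S) → 3
  π[w](ρ[w/u](S)) → 3
  (π[w](T) ∪ π[w](ρ[w/u](S))) → 7
  σ[w='q']((π[w](T) ∪ π[w](ρ[w/u](S)))) → 0

E1 result:
w
t
t
t
E2 result:
w
(0 rows)
Witness: ('t',) appears 3× in E1 but 0× in E2.

no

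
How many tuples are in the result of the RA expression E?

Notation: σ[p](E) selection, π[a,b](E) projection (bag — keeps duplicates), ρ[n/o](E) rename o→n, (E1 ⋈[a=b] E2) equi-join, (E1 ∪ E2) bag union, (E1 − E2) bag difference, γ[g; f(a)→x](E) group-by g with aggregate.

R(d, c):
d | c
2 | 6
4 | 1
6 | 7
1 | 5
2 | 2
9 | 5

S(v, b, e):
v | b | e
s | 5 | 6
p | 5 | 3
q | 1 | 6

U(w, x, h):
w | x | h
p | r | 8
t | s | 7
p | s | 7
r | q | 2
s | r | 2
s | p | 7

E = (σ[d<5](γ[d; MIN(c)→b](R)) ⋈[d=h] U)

Subexpression sizes:
  R → 6
  γ[d; MIN(c)→b](R) → 5
  σ[d<5](γ[d; MIN(c)→b](R)) → 3
  U → 6
  (σ[d<5](γ[d; MIN(c)→b](R)) ⋈[d=h] U) → 2

|E| = 2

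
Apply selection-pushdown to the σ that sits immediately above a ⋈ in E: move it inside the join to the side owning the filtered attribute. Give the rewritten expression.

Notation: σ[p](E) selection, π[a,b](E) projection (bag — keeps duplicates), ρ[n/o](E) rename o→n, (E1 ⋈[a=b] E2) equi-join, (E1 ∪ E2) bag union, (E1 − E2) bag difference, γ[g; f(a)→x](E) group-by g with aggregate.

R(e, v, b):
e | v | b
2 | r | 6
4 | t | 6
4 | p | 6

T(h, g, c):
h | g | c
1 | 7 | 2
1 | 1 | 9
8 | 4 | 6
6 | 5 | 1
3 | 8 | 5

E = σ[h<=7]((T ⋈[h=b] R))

σ filters on h, owned by the left side.
E' = (σ[h<=7](T) ⋈[h=b] R)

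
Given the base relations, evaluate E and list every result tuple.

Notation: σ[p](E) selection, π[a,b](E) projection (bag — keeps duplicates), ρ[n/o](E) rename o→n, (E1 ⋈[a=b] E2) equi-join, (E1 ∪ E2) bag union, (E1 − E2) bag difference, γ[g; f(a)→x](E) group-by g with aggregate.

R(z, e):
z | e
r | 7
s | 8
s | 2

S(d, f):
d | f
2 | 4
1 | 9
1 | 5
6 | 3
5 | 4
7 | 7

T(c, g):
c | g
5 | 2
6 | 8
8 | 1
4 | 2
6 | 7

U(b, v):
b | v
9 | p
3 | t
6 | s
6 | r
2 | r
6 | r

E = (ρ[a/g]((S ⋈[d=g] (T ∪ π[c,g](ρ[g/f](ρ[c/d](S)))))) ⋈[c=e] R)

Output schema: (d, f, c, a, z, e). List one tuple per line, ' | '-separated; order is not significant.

Subexpression sizes:
  S → 6
  T → 5
  S → 6
  ρ[c/d](S) → 6
  ρ[g/f](ρ[c/d](S)) → 6
  π[c,g](ρ[g/f](ρ[c/d](S))) → 6
  (T ∪ π[c,g](ρ[g/f](ρ[c/d](S)))) → 11
  (S ⋈[d=g] (T ∪ π[c,g](ρ[g/f](ρ[c/d](S))))) → 7
  ρ[a/g]((S ⋈[d=g] (T ∪ π[c,g](ρ[g/f](ρ[c/d](S)))))) → 7
  R → 3
  (ρ[a/g]((S ⋈[d=g] (T ∪ π[c,g](ρ[g/f](ρ[c/d](S)))))) ⋈[c=e] R) → 3

== RESULT ==
d | f | c | a | z | e
1 | 5 | 8 | 1 | s | 8
1 | 9 | 8 | 1 | s | 8
7 | 7 | 7 | 7 | r | 7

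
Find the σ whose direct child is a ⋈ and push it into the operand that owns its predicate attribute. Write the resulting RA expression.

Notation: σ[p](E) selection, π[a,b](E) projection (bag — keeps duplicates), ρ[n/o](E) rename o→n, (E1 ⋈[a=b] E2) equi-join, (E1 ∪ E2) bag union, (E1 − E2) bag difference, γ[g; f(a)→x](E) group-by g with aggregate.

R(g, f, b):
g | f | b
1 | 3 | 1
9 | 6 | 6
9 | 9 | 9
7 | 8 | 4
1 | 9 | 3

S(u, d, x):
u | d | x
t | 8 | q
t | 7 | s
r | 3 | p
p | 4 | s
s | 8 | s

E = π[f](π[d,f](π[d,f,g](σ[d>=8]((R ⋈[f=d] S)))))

σ filters on d, owned by the right side.
E' = π[f](π[d,f](π[d,f,g]((R ⋈[f=d] σ[d>=8](S)))))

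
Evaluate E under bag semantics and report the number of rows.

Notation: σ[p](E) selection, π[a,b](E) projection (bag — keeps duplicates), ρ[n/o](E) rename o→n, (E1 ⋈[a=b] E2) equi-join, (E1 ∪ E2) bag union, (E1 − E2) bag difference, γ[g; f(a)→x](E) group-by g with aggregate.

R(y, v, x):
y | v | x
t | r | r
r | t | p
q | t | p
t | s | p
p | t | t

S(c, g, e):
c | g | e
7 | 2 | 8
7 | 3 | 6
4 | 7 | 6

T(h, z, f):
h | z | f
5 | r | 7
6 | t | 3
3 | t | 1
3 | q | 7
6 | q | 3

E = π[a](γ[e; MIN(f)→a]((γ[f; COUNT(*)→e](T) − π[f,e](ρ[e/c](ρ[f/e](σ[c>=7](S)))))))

Stepwise |·|:
  T → 5
  γ[f; COUNT(*)→e](T) → 3
  S → 3
  σ[c>=7](S) → 2
  ρ[f/e](σ[c>=7](S)) → 2
  ρ[e/c](ρ[f/e](σ[c>=7](S))) → 2
  π[f,e](ρ[e/c](ρ[f/e](σ[c>=7](S)))) → 2
  (γ[f; COUNT(*)→e](T) − π[f,e](ρ[e/c](ρ[f/e](σ[c>=7](S))))) → 3
  γ[e; MIN(f)→a]((γ[f; COUNT(*)→e](T) − π[f,e](ρ[e/c](ρ[f/e](σ[c>=7](S)))))) → 2
  π[a](γ[e; MIN(f)→a]((γ[f; COUNT(*)→e](T) − π[f,e](ρ[e/c](ρ[f/e](σ[c>=7](S))))))) → 2

|E| = 2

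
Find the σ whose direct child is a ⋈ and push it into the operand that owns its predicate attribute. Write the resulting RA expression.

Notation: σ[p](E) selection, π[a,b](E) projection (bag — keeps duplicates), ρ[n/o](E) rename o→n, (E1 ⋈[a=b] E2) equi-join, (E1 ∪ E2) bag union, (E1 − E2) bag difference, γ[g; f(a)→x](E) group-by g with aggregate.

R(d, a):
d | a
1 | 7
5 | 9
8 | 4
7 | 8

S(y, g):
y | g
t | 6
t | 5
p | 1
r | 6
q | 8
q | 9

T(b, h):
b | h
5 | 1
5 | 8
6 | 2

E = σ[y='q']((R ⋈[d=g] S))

σ filters on y, owned by the right side.
E' = (R ⋈[d=g] σ[y='q'](S))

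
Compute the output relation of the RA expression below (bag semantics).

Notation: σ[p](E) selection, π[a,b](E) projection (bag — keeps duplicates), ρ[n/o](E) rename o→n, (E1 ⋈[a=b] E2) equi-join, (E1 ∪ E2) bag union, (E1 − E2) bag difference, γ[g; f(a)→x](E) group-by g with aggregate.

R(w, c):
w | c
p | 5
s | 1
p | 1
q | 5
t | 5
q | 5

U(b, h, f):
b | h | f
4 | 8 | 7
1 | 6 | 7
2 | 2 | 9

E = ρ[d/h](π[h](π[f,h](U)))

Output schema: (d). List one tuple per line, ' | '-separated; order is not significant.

Row counts bottom-up:
  U → 3
  π[f,h](U) → 3
  π[h](π[f,h](U)) → 3
  ρ[d/h](π[h](π[f,h](U))) → 3

== RESULT ==
d
2
6
8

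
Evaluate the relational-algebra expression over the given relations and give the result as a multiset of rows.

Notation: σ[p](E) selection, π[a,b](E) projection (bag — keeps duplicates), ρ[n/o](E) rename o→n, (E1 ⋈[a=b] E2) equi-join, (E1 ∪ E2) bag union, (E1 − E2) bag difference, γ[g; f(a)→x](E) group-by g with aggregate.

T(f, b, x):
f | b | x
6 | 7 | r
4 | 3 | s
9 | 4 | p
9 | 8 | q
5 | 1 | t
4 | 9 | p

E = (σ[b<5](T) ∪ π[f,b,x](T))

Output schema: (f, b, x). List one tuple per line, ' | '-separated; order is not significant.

Per-node cardinality:
  T → 6
  σ[b<5](T) → 3
  T → 6
  π[f,b,x](T) → 6
  (σ[b<5](T) ∪ π[f,b,x](T)) → 9

== RESULT ==
f | b | x
4 | 3 | s
4 | 3 | s
4 | 9 | p
5 | 1 | t
5 | 1 | t
6 | 7 | r
9 | 4 | p
9 | 4 | p
9 | 8 | q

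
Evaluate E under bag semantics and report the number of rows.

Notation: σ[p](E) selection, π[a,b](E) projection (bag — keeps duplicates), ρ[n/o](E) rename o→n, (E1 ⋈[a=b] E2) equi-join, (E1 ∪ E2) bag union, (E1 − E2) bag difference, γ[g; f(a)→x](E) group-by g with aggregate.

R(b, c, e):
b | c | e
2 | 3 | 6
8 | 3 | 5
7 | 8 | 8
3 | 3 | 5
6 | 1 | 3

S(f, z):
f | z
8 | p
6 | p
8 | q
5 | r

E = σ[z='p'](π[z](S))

Per-node cardinality:
  S → 4
  π[z](S) → 4
  σ[z='p'](π[z](S)) → 2

|E| = 2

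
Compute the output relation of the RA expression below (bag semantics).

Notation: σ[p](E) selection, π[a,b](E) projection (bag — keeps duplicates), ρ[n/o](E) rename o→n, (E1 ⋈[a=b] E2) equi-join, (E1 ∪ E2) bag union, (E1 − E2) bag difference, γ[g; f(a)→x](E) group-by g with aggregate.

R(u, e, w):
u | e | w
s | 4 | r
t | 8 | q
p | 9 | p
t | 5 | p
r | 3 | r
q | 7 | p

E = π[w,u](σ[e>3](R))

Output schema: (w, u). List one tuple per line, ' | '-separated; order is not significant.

Per-node cardinality:
  R → 6
  σ[e>3](R) → 5
  π[w,u](σ[e>3](R)) → 5

== RESULT ==
w | u
p | p
p | q
p | t
q | t
r | s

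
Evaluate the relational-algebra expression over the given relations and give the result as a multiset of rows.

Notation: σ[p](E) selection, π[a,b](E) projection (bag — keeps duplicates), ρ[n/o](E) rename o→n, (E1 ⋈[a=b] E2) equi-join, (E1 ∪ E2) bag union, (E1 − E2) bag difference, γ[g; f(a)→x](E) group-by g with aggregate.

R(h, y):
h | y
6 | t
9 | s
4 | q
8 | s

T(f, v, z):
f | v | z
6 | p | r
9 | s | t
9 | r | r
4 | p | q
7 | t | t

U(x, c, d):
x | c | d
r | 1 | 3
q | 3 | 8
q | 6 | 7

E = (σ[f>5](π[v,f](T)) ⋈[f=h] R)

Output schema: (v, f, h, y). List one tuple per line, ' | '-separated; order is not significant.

Per-node cardinality:
  T → 5
  π[v,f](T) → 5
  σ[f>5](π[v,f](T)) → 4
  R → 4
  (σ[f>5](π[v,f](T)) ⋈[f=h] R) → 3

== RESULT ==
v | f | h | y
p | 6 | 6 | t
r | 9 | 9 | s
s | 9 | 9 | s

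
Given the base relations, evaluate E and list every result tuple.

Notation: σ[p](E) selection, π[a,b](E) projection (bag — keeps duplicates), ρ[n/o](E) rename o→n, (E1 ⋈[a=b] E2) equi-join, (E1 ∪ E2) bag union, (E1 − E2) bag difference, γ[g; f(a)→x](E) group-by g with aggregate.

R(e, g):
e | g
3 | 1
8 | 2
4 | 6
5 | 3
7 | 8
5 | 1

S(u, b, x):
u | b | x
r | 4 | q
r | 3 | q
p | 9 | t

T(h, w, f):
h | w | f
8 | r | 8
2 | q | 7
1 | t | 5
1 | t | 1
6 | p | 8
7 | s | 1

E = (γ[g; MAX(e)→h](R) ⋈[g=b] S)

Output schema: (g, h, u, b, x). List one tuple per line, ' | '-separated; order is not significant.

Subexpression sizes:
  R → 6
  γ[g; MAX(e)→h](R) → 5
  S → 3
  (γ[g; MAX(e)→h](R) ⋈[g=b] S) → 1

== RESULT ==
g | h | u | b | x
3 | 5 | r | 3 | q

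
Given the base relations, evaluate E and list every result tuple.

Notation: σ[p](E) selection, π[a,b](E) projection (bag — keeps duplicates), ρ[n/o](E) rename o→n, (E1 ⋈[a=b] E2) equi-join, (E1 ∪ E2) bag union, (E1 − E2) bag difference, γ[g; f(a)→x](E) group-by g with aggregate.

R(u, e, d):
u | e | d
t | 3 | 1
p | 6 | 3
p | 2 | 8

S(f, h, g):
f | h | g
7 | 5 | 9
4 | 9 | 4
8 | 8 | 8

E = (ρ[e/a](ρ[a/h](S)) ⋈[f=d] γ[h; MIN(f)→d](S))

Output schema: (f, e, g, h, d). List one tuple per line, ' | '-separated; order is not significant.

Row counts bottom-up:
  S → 3
  ρ[a/h](S) → 3
  ρ[e/a](ρ[a/h](S)) → 3
  S → 3
  γ[h; MIN(f)→d](S) → 3
  (ρ[e/a](ρ[a/h](S)) ⋈[f=d] γ[h; MIN(f)→d](S)) → 3

== RESULT ==
f | e | g | h | d
4 | 9 | 4 | 9 | 4
7 | 5 | 9 | 5 | 7
8 | 8 | 8 | 8 | 8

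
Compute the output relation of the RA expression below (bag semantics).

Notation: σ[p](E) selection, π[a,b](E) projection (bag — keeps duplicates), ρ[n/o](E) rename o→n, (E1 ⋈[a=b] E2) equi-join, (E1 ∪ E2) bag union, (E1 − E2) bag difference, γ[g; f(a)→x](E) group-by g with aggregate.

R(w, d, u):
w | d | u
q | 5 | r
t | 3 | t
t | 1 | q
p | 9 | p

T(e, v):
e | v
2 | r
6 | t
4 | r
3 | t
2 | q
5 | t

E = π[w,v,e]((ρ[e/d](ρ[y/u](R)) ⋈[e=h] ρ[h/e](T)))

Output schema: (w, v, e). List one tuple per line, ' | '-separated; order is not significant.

Per-node cardinality:
  R → 4
  ρ[y/u](R) → 4
  ρ[e/d](ρ[y/u](R)) → 4
  T → 6
  ρ[h/e](T) → 6
  (ρ[e/d](ρ[y/u](R)) ⋈[e=h] ρ[h/e](T)) → 2
  π[w,v,e]((ρ[e/d](ρ[y/u](R)) ⋈[e=h] ρ[h/e](T))) → 2

== RESULT ==
w | v | e
q | t | 5
t | t | 3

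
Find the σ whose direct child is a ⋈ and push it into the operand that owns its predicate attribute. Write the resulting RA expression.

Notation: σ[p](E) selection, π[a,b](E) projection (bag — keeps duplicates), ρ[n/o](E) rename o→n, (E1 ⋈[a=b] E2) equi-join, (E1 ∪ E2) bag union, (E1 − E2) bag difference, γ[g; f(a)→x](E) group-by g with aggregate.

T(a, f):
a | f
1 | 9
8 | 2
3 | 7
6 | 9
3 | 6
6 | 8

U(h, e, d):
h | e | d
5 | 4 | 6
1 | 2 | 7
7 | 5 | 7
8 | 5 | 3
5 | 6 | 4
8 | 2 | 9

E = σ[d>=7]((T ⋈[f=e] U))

σ filters on d, owned by the right side.
E' = (T ⋈[f=e] σ[d>=7](U))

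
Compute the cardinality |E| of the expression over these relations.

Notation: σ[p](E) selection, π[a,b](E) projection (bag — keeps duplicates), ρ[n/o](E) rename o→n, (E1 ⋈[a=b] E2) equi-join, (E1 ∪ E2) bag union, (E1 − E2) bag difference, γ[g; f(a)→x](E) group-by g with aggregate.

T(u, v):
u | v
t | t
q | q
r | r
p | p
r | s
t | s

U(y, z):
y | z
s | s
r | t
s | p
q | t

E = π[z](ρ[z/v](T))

Subexpression sizes:
  T → 6
  ρ[z/v](T) → 6
  π[z](ρ[z/v](T)) → 6

|E| = 6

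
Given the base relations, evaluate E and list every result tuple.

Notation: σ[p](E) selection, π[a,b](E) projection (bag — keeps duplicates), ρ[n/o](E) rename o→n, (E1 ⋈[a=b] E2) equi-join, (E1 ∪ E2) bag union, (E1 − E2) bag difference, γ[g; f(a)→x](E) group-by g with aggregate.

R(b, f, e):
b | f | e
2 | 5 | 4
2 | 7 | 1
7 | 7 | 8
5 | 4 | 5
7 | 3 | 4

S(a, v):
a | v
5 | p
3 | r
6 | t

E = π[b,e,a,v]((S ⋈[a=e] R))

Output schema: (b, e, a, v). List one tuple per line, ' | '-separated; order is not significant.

Stepwise |·|:
  S → 3
  R → 5
  (S ⋈[a=e] R) → 1
  π[b,e,a,v]((S ⋈[a=e] R)) → 1

== RESULT ==
b | e | a | v
5 | 5 | 5 | p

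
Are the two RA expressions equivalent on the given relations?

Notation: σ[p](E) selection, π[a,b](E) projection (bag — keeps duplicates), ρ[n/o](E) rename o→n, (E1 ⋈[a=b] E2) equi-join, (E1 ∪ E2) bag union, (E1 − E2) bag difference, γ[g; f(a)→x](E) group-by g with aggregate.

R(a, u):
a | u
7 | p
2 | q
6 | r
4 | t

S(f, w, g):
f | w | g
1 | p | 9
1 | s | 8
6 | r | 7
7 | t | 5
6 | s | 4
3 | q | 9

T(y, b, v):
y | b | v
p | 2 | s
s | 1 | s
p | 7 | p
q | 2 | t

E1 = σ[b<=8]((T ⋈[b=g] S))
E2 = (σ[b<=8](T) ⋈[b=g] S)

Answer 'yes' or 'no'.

E1 per-node cardinality:
  T → 4
  S → 6
  (T ⋈[b=g] S) → 1
  σ[b<=8]((T ⋈[b=g] S)) → 1
E2 per-node cardinality:
  T → 4
  σ[b<=8](T) → 4
  S → 6
  (σ[b<=8](T) ⋈[b=g] S) → 1

E1 and E2 produce the same multiset:
y | b | v | f | w | g
p | 7 | p | 6 | r | 7

yes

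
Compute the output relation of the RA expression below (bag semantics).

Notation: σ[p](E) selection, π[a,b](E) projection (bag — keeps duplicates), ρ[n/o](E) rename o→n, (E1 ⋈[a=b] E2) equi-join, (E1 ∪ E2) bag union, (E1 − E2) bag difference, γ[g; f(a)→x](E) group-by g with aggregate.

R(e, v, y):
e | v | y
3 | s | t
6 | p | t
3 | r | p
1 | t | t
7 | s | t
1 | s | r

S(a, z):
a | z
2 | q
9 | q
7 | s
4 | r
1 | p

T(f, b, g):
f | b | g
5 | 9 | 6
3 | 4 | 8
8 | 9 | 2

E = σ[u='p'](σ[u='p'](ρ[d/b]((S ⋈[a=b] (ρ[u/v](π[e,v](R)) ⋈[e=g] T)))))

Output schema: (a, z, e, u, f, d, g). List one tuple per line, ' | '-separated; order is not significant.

Per-node cardinality:
  S → 5
  R → 6
  π[e,v](R) → 6
  ρ[u/v](π[e,v](R)) → 6
  T → 3
  (ρ[u/v](π[e,v](R)) ⋈[e=g] T) → 1
  (S ⋈[a=b] (ρ[u/v](π[e,v](R)) ⋈[e=g] T)) → 1
  ρ[d/b]((S ⋈[a=b] (ρ[u/v](π[e,v](R)) ⋈[e=g] T))) → 1
  σ[u='p'](ρ[d/b]((S ⋈[a=b] (ρ[u/v](π[e,v](R)) ⋈[e=g] T)))) → 1
  σ[u='p'](σ[u='p'](ρ[d/b]((S ⋈[a=b] (ρ[u/v](π[e,v](R)) ⋈[e=g] T))))) → 1

== RESULT ==
a | z | e | u | f | d | g
9 | q | 6 | p | 5 | 9 | 6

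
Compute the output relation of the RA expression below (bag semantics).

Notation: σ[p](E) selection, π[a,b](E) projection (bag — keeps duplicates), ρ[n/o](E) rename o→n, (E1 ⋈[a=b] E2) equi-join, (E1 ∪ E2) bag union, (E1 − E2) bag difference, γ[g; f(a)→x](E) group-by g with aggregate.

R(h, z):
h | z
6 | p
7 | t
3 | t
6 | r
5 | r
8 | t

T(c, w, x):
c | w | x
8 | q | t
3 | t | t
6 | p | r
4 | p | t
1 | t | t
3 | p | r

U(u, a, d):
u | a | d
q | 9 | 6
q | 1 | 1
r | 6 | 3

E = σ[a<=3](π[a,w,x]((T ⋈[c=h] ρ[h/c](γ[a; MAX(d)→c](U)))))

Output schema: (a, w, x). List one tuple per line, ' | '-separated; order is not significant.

Subexpression sizes:
  T → 6
  U → 3
  γ[a; MAX(d)→c](U) → 3
  ρ[h/c](γ[a; MAX(d)→c](U)) → 3
  (T ⋈[c=h] ρ[h/c](γ[a; MAX(d)→c](U))) → 4
  π[a,w,x]((T ⋈[c=h] ρ[h/c](γ[a; MAX(d)→c](U)))) → 4
  σ[a<=3](π[a,w,x]((T ⋈[c=h] ρ[h/c](γ[a; MAX(d)→c](U))))) → 1

== RESULT ==
a | w | x
1 | t | t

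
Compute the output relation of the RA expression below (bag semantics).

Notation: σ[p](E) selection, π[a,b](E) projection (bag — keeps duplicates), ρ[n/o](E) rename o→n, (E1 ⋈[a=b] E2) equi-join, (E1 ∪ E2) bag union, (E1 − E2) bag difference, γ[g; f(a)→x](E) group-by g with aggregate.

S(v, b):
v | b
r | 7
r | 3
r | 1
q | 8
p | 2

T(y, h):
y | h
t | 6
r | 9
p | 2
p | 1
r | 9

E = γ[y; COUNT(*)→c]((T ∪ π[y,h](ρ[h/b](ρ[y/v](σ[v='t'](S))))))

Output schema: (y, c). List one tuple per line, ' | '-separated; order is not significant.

Row counts bottom-up:
  T → 5
  S → 5
  σ[v='t'](S) → 0
  ρ[y/v](σ[v='t'](S)) → 0
  ρ[h/b](ρ[y/v](σ[v='t'](S))) → 0
  π[y,h](ρ[h/b](ρ[y/v](σ[v='t'](S)))) → 0
  (T ∪ π[y,h](ρ[h/b](ρ[y/v](σ[v='t'](S))))) → 5
  γ[y; COUNT(*)→c]((T ∪ π[y,h](ρ[h/b](ρ[y/v](σ[v='t'](S)))))) → 3

== RESULT ==
y | c
p | 2
r | 2
t | 1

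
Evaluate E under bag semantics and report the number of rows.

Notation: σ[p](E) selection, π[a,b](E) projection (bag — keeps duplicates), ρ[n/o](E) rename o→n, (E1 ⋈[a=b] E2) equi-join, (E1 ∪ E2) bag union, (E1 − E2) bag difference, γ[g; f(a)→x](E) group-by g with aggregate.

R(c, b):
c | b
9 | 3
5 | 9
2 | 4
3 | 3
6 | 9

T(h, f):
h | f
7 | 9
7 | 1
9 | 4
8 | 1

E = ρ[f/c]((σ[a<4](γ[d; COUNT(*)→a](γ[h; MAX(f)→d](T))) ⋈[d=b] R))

Subexpression sizes:
  T → 4
  γ[h; MAX(f)→d](T) → 3
  γ[d; COUNT(*)→a](γ[h; MAX(f)→d](T)) → 3
  σ[a<4](γ[d; COUNT(*)→a](γ[h; MAX(f)→d](T))) → 3
  R → 5
  (σ[a<4](γ[d; COUNT(*)→a](γ[h; MAX(f)→d](T))) ⋈[d=b] R) → 3
  ρ[f/c]((σ[a<4](γ[d; COUNT(*)→a](γ[h; MAX(f)→d](T))) ⋈[d=b] R)) → 3

|E| = 3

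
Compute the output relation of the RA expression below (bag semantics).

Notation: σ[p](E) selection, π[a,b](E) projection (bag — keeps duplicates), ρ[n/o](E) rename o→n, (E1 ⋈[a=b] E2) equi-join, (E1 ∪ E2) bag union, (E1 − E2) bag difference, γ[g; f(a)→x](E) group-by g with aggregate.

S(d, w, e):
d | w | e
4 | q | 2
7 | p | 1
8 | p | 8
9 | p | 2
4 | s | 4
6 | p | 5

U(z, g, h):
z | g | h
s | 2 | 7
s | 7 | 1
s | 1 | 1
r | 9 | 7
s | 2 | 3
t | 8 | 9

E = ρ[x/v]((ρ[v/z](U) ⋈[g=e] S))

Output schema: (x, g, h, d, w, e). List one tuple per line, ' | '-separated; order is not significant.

Per-node cardinality:
  U → 6
  ρ[v/z](U) → 6
  S → 6
  (ρ[v/z](U) ⋈[g=e] S) → 6
  ρ[x/v]((ρ[v/z](U) ⋈[g=e] S)) → 6

== RESULT ==
x | g | h | d | w | e
s | 1 | 1 | 7 | p | 1
s | 2 | 3 | 4 | q | 2
s | 2 | 3 | 9 | p | 2
s | 2 | 7 | 4 | q | 2
s | 2 | 7 | 9 | p | 2
t | 8 | 9 | 8 | p | 8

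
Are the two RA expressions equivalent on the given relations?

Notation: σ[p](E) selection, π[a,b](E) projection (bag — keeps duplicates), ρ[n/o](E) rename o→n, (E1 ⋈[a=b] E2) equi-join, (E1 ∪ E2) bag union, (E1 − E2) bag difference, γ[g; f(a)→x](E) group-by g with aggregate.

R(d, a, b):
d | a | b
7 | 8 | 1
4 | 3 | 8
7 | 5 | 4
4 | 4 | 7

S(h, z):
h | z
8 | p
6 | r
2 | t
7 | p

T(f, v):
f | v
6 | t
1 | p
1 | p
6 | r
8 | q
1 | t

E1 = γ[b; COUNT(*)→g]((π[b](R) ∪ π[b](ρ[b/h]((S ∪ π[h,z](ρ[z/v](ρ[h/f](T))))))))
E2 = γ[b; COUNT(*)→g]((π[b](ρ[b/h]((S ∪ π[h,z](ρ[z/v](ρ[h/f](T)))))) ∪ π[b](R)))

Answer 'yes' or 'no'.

E1 per-node cardinality:
  R → 4
  π[b](R) → 4
  S → 4
  T → 6
  ρ[h/f](T) → 6
  ρ[z/v](ρ[h/f](T)) → 6
  π[h,z](ρ[z/v](ρ[h/f](T))) → 6
  (S ∪ π[h,z](ρ[z/v](ρ[h/f](T)))) → 10
  ρ[b/h]((S ∪ π[h,z](ρ[z/v](ρ[h/f](T))))) → 10
  π[b](ρ[b/h]((S ∪ π[h,z](ρ[z/v](ρ[h/f](T)))))) → 10
  (π[b](R) ∪ π[b](ρ[b/h]((S ∪ π[h,z](ρ[z/v](ρ[h/f](T))))))) → 14
  γ[b; COUNT(*)→g]((π[b](R) ∪ π[b](ρ[b/h]((S ∪ π[h,z](ρ[z/v](ρ[h/f](T)))))))) → 6
E2 per-node cardinality:
  S → 4
  T → 6
  ρ[h/f](T) → 6
  ρ[z/v](ρ[h/f](T)) → 6
  π[h,z](ρ[z/v](ρ[h/f](T))) → 6
  (S ∪ π[h,z](ρ[z/v](ρ[h/f](T)))) → 10
  ρ[b/h]((S ∪ π[h,z](ρ[z/v](ρ[h/f](T))))) → 10
  π[b](ρ[b/h]((S ∪ π[h,z](ρ[z/v](ρ[h/f](T)))))) → 10
  R → 4
  π[b](R) → 4
  (π[b](ρ[b/h]((S ∪ π[h,z](ρ[z/v](ρ[h/f](T)))))) ∪ π[b](R)) → 14
  γ[b; COUNT(*)→g]((π[b](ρ[b/h]((S ∪ π[h,z](ρ[z/v](ρ[h/f](T)))))) ∪ π[b](R))) → 6

E1 and E2 produce the same multiset:
b | g
1 | 4
2 | 1
4 | 1
6 | 3
7 | 2
8 | 3

yes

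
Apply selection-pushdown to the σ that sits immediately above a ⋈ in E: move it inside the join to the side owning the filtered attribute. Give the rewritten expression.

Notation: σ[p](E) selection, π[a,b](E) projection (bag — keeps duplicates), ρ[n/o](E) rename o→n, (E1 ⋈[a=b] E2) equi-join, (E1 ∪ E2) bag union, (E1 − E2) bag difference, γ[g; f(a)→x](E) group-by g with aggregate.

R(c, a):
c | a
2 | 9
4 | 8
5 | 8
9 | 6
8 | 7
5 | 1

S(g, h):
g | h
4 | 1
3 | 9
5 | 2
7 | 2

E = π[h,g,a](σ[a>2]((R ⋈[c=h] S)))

σ filters on a, owned by the left side.
E' = π[h,g,a]((σ[a>2](R) ⋈[c=h] S))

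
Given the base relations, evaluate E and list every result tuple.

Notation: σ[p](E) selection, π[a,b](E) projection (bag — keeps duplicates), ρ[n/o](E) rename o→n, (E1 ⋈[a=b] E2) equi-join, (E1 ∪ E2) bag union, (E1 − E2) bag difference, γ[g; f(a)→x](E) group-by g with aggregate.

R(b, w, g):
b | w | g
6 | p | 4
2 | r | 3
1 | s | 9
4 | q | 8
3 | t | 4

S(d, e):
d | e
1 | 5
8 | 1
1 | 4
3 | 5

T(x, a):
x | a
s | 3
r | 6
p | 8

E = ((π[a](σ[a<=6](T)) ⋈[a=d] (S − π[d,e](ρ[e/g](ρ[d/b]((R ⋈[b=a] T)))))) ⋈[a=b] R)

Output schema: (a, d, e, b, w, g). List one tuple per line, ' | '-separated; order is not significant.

Subexpression sizes:
  T → 3
  σ[a<=6](T) → 2
  π[a](σ[a<=6](T)) → 2
  S → 4
  R → 5
  T → 3
  (R ⋈[b=a] T) → 2
  ρ[d/b]((R ⋈[b=a] T)) → 2
  ρ[e/g](ρ[d/b]((R ⋈[b=a] T))) → 2
  π[d,e](ρ[e/g](ρ[d/b]((R ⋈[b=a] T)))) → 2
  (S − π[d,e](ρ[e/g](ρ[d/b]((R ⋈[b=a] T))))) → 4
  (π[a](σ[a<=6](T)) ⋈[a=d] (S − π[d,e](ρ[e/g](ρ[d/b]((R ⋈[b=a] T)))))) → 1
  R → 5
  ((π[a](σ[a<=6](T)) ⋈[a=d] (S − π[d,e](ρ[e/g](ρ[d/b]((R ⋈[b=a] T)))))) ⋈[a=b] R) → 1

== RESULT ==
a | d | e | b | w | g
3 | 3 | 5 | 3 | t | 4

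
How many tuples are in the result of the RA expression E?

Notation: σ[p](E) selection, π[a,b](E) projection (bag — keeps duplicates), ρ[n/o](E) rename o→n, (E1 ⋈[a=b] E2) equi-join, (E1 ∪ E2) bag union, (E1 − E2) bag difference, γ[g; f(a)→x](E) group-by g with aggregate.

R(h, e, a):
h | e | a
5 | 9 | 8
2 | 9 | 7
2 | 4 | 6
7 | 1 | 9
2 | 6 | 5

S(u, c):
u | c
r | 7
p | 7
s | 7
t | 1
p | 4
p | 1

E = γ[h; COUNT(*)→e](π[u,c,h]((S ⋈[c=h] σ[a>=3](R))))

Per-node cardinality:
  S → 6
  R → 5
  σ[a>=3](R) → 5
  (S ⋈[c=h] σ[a>=3](R)) → 3
  π[u,c,h]((S ⋈[c=h] σ[a>=3](R))) → 3
  γ[h; COUNT(*)→e](π[u,c,h]((S ⋈[c=h] σ[a>=3](R)))) → 1

|E| = 1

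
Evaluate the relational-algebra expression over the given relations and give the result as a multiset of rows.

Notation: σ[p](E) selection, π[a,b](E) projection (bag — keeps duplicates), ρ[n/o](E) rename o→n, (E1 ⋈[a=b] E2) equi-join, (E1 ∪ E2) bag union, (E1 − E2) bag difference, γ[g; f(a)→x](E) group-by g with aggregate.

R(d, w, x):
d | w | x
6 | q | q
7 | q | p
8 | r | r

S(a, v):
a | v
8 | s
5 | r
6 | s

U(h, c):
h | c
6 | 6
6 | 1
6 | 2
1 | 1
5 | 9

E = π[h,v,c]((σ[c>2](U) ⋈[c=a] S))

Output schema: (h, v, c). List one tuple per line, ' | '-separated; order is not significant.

Stepwise |·|:
  U → 5
  σ[c>2](U) → 2
  S → 3
  (σ[c>2](U) ⋈[c=a] S) → 1
  π[h,v,c]((σ[c>2](U) ⋈[c=a] S)) → 1

== RESULT ==
h | v | c
6 | s | 6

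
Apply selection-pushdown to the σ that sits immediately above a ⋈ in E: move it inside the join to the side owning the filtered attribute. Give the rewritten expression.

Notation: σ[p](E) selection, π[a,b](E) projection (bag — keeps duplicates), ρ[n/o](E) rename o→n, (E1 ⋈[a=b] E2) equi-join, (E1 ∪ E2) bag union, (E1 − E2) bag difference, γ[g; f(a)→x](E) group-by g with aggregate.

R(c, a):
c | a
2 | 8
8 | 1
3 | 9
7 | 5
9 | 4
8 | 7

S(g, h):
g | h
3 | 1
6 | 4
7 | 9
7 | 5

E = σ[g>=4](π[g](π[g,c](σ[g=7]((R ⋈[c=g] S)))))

σ filters on g, owned by the right side.
E' = σ[g>=4](π[g](π[g,c]((R ⋈[c=g] σ[g=7](S)))))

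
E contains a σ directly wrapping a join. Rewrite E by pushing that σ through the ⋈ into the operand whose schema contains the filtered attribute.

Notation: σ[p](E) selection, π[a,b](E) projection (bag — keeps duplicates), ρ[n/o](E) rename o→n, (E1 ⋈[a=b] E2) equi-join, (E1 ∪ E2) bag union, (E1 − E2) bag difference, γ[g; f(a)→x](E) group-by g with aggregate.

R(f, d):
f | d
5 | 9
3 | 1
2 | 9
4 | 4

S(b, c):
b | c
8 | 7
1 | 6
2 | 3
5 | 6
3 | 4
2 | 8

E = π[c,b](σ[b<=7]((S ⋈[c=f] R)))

σ filters on b, owned by the left side.
E' = π[c,b]((σ[b<=7](S) ⋈[c=f] R))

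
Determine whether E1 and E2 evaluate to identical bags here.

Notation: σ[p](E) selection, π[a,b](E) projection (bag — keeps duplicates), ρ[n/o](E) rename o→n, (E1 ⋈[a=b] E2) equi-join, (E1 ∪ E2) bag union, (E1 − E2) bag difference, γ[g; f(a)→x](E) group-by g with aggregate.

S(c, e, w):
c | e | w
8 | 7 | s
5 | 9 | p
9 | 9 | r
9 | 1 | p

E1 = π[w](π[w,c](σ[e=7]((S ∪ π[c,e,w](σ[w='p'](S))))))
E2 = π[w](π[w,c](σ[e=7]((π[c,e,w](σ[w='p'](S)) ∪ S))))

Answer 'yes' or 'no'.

E1 subexpression sizes:
  S → 4
  S → 4
  σ[w='p'](S) → 2
  π[c,e,w](σ[w='p'](S)) → 2
  (S ∪ π[c,e,w](σ[w='p'](S))) → 6
  σ[e=7]((S ∪ π[c,e,w](σ[w='p'](S)))) → 1
  π[w,c](σ[e=7]((S ∪ π[c,e,w](σ[w='p'](S))))) → 1
  π[w](π[w,c](σ[e=7]((S ∪ π[c,e,w](σ[w='p'](S)))))) → 1
E2 subexpression sizes:
  S → 4
  σ[w='p'](S) → 2
  π[c,e,w](σ[w='p'](S)) → 2
  S → 4
  (π[c,e,w](σ[w='p'](S)) ∪ S) → 6
  σ[e=7]((π[c,e,w](σ[w='p'](S)) ∪ S)) → 1
  π[w,c](σ[e=7]((π[c,e,w](σ[w='p'](S)) ∪ S))) → 1
  π[w](π[w,c](σ[e=7]((π[c,e,w](σ[w='p'](S)) ∪ S)))) → 1

E1 and E2 produce the same multiset:
w
s

yes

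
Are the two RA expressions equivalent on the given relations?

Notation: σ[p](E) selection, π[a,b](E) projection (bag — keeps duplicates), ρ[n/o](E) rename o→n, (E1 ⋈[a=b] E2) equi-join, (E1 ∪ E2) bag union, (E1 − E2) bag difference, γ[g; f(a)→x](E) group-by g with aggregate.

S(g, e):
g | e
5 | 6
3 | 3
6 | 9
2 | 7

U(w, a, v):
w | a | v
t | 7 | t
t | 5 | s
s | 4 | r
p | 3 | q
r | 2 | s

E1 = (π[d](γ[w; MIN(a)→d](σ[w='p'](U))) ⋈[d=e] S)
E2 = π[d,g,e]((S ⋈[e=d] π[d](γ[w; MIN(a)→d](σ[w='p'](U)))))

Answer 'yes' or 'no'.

E1 subexpression sizes:
  U → 5
  σ[w='p'](U) → 1
  γ[w; MIN(a)→d](σ[w='p'](U)) → 1
  π[d](γ[w; MIN(a)→d](σ[w='p'](U))) → 1
  S → 4
  (π[d](γ[w; MIN(a)→d](σ[w='p'](U))) ⋈[d=e] S) → 1
E2 subexpression sizes:
  S → 4
  U → 5
  σ[w='p'](U) → 1
  γ[w; MIN(a)→d](σ[w='p'](U)) → 1
  π[d](γ[w; MIN(a)→d](σ[w='p'](U))) → 1
  (S ⋈[e=d] π[d](γ[w; MIN(a)→d](σ[w='p'](U)))) → 1
  π[d,g,e]((S ⋈[e=d] π[d](γ[w; MIN(a)→d](σ[w='p'](U))))) → 1

E1 and E2 produce the same multiset:
d | g | e
3 | 3 | 3

yes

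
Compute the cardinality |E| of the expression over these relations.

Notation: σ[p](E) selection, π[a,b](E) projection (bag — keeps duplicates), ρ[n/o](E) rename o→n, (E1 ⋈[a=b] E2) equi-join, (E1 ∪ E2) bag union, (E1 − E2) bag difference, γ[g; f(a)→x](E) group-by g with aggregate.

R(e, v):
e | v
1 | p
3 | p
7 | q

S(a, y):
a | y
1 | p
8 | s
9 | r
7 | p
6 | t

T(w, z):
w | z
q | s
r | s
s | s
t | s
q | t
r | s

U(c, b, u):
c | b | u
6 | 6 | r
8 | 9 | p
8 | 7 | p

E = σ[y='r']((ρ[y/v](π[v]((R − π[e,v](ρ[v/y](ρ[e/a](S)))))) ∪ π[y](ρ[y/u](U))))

Row counts bottom-up:
  R → 3
  S → 5
  ρ[e/a](S) → 5
  ρ[v/y](ρ[e/a](S)) → 5
  π[e,v](ρ[v/y](ρ[e/a](S))) → 5
  (R − π[e,v](ρ[v/y](ρ[e/a](S)))) → 2
  π[v]((R − π[e,v](ρ[v/y](ρ[e/a](S))))) → 2
  ρ[y/v](π[v]((R − π[e,v](ρ[v/y](ρ[e/a](S)))))) → 2
  U → 3
  ρ[y/u](U) → 3
  π[y](ρ[y/u](U)) → 3
  (ρ[y/v](π[v]((R − π[e,v](ρ[v/y](ρ[e/a](S)))))) ∪ π[y](ρ[y/u](U))) → 5
  σ[y='r']((ρ[y/v](π[v]((R − π[e,v](ρ[v/y](ρ[e/a](S)))))) ∪ π[y](ρ[y/u](U)))) → 1

|E| = 1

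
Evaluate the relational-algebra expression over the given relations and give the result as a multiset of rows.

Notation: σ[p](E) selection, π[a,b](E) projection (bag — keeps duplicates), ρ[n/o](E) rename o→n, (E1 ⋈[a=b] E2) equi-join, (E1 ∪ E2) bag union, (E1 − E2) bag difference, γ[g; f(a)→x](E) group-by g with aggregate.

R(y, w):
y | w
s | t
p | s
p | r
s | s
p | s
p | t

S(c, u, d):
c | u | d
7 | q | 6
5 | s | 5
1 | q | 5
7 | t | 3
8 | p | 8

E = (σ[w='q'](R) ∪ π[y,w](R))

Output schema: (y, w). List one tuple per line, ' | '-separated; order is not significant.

Subexpression sizes:
  R → 6
  σ[w='q'](R) → 0
  R → 6
  π[y,w](R) → 6
  (σ[w='q'](R) ∪ π[y,w](R)) → 6

== RESULT ==
y | w
p | r
p | s
p | s
p | t
s | s
s | t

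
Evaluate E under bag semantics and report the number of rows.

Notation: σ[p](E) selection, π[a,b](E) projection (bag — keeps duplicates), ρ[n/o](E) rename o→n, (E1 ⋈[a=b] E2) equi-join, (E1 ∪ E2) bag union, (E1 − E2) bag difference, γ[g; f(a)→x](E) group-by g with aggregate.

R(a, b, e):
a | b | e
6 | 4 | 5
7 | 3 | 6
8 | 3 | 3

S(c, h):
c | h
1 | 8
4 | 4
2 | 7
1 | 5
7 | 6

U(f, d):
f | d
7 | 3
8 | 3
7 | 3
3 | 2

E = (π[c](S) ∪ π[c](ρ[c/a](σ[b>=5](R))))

Row counts bottom-up:
  S → 5
  π[c](S) → 5
  R → 3
  σ[b>=5](R) → 0
  ρ[c/a](σ[b>=5](R)) → 0
  π[c](ρ[c/a](σ[b>=5](R))) → 0
  (π[c](S) ∪ π[c](ρ[c/a](σ[b>=5](R)))) → 5

|E| = 5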